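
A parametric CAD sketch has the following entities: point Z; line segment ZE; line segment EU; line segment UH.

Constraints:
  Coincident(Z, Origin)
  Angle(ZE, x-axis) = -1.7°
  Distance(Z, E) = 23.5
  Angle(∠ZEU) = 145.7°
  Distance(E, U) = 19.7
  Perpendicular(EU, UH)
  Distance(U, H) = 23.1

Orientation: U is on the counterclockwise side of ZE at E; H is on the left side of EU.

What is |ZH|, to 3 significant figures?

40.3

Z is at the origin; ZE runs at -1.7° with length 23.5, so E = 23.5·(cos -1.7°, sin -1.7°) = (23.5, -0.697). ∠ZEU = 145.7°, so EU runs at -1.7° + (180° − 145.7°) = 32.6° from the x-axis; with |EU| = 19.7, U = E + 19.7·(cos 32.6°, sin 32.6°) = (40.1, 9.92). EU ⟂ UH; with |UH| = 23.1 on the left of EU, H = U + 23.1·(-0.539, 0.842) = (27.6, 29.4). Then |ZH| = |H − Z| = 40.3.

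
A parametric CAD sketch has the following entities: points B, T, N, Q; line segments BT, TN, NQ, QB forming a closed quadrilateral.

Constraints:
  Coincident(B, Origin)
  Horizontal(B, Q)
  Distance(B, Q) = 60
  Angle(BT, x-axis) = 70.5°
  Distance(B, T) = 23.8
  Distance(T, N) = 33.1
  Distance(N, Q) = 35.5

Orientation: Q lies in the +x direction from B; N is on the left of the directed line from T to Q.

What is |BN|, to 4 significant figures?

49.94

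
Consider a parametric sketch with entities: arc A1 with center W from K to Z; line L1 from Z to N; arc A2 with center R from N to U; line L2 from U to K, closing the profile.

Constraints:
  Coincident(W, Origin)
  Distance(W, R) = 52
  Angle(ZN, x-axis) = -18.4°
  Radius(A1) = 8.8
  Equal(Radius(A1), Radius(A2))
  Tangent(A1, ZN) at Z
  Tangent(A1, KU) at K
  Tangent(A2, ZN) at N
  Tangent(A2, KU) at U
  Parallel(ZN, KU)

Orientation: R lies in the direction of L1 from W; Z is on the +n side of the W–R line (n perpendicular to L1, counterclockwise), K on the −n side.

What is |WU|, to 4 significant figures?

52.74

The slot axis is L1's direction at -18.4°, so u = (cos -18.4°, sin -18.4°) = (0.9489, -0.3156) and n = (−sin -18.4°, cos -18.4°) = (0.3156, 0.9489). W is at the origin and R lies 52.0 along u from W, so R = 52.0·u = (49.34, -16.41). Tangency of A1 to both parallel lines with radius 8.8 puts Z and K at W ± 8.8·n: Z = (2.778, 8.350), K = (-2.778, -8.350). Equal radii place N and U the same way about R: N = R + 8.8·n = (52.12, -8.064), U = R − 8.8·n = (46.56, -24.76). Then |WU| = |U − W| = 52.74.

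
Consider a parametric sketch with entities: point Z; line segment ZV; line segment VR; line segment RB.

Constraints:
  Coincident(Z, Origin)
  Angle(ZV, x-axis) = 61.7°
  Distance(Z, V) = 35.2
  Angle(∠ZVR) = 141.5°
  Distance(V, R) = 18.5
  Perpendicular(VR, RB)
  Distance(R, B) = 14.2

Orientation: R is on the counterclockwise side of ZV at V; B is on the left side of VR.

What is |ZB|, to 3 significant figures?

46.7

∠ZVR = 141.5°, so VR runs at 61.7° + (180° − 141.5°) = 100° from the x-axis; with |VR| = 18.5, R = V + 18.5·(cos 100°, sin 100°) = (13.4, 49.2). VR ⟂ RB; with |RB| = 14.2 on the left of VR, B = R + 14.2·(-0.984, -0.177) = (-0.564, 46.7). Then |ZB| = |B − Z| = 46.7.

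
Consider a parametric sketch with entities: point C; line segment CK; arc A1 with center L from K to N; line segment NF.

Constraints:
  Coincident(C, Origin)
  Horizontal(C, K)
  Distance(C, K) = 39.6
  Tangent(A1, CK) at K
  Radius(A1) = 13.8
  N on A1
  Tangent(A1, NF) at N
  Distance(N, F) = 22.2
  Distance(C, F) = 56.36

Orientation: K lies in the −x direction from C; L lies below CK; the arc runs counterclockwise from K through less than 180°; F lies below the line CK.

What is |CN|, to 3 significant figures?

55.5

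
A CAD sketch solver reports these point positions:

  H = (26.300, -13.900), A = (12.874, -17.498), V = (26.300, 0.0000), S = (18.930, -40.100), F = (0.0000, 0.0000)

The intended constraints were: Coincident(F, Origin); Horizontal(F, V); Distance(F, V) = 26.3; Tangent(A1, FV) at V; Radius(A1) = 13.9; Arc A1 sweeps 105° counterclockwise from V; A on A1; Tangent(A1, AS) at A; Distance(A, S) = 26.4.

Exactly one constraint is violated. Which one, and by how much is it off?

Distance(A, S) = 26.4 — off by 3.00.

F = (0.00, 0.00) ✓; F.y = 0.00, V.y = 0.00 ✓; |FV| = 26.30 ✓; ∠(HV, VF) = 90.00° ✓; |HV| = 13.90 ✓; bearing(H→A) − bearing(H→V) = 105.0° ✓; |HA| = 13.90 ✓; ∠(HA, AS) = 90.00° ✓; |AS| = 23.40 ✗.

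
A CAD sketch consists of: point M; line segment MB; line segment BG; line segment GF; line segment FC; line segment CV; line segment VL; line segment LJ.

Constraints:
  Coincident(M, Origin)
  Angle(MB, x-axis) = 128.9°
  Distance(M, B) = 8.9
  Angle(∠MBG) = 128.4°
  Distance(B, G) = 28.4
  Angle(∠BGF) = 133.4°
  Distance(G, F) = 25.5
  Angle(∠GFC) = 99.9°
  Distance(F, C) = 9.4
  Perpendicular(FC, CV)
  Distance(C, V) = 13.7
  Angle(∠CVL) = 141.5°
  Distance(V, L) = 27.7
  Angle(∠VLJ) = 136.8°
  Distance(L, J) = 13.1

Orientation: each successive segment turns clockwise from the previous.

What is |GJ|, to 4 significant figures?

20.43

M is at the origin; MB runs at 128.9° with length 8.9, so B = (-5.589, 6.926). ∠MBG = 128.4° gives BG at 77.30° from the x-axis; with |BG| = 28.4, G = (0.6548, 34.63). ∠BGF = 133.4° gives GF at 30.70° from the x-axis; with |GF| = 25.5, F = (22.58, 47.65). ∠GFC = 99.9° gives FC at -49.40° from the x-axis; with |FC| = 9.4, C = (28.70, 40.51). The perpendicularity gives CV at right angles to FC, so CV runs at -139.4°; with |CV| = 13.7, V = (18.30, 31.60). ∠CVL = 141.5° gives VL at -177.9° from the x-axis; with |VL| = 27.7, L = (-9.385, 30.58). ∠VLJ = 136.8° gives LJ at 138.9° from the x-axis; with |LJ| = 13.1, J = (-19.26, 39.19). Then |GJ| = |J − G| = 20.43.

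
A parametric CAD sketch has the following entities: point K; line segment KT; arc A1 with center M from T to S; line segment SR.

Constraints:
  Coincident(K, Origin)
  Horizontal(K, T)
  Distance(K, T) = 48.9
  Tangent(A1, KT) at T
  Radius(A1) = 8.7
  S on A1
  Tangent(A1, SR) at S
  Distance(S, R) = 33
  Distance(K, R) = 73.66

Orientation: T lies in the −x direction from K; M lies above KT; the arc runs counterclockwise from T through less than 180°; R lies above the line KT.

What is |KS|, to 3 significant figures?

44.2

K is at the origin; K and T share the same y with |KT| = 48.9 and T on the −x side, so T = (-48.9, 0.00). Tangency of A1 to KT means the radius MT is perpendicular to KT, so M = T + (0, 8.7) = (-48.9, 8.70). Since MS ⟂ SR (tangency), |MR| = √(8.7² + 33.0²) = 34.1 regardless of where S sits on A1. So R lies on both circle(K, 73.66) and circle(M, 34.1); the above-KT intersection is R = (-61.6, 40.4). S is the foot of the tangent from R: S = (-41.9, 13.9).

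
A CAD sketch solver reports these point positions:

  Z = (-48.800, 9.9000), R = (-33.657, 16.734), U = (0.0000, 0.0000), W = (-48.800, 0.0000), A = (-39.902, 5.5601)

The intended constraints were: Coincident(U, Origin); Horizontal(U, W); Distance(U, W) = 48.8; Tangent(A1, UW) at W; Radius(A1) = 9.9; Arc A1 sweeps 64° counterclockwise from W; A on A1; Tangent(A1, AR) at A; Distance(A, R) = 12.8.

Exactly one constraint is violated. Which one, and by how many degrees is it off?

Tangent(A1, AR) at A — off by 3.20°.

U = (0.00, 0.00) ✓; U.y = 0.00, W.y = 0.00 ✓; |UW| = 48.80 ✓; ∠(ZW, WU) = 90.00° ✓; |ZW| = 9.900 ✓; bearing(Z→A) − bearing(Z→W) = 64.00° ✓; |ZA| = 9.900 ✓; ∠(ZA, AR) = 93.20° ✗; |AR| = 12.80 ✓.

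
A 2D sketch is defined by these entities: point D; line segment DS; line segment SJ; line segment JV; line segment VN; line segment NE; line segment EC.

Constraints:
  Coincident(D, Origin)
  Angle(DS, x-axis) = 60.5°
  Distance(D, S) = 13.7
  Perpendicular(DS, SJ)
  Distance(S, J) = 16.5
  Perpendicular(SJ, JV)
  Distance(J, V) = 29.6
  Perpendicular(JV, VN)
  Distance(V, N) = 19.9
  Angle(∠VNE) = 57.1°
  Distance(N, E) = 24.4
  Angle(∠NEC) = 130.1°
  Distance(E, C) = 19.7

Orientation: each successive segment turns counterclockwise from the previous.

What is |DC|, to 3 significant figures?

30.2

∠VNE = 57.1° gives NE at 93.4° from the x-axis; with |NE| = 24.4, E = (-6.32, 8.84). ∠NEC = 130.1° gives EC at 143° from the x-axis; with |EC| = 19.7, C = (-22.1, 20.6). Then |DC| = |C − D| = 30.2.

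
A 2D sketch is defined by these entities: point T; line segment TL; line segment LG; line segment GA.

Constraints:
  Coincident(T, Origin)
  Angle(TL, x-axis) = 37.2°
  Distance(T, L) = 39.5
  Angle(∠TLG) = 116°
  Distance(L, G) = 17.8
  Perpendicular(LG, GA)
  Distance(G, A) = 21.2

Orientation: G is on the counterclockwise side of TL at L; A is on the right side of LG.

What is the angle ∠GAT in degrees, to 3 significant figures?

31.8°

T is at the origin; TL runs at 37.2° with length 39.5, so L = 39.5·(cos 37.2°, sin 37.2°) = (31.5, 23.9). ∠TLG = 116.0°, so LG runs at 37.2° + (180° − 116.0°) = 101° from the x-axis; with |LG| = 17.8, G = L + 17.8·(cos 101°, sin 101°) = (28.0, 41.3). The perpendicularity gives GA at right angles to LG; with |GA| = 21.2 on the right of LG, A = G + 21.2·(0.981, 0.194) = (48.8, 45.5). Then cos ∠GAT = AG·AT / (|AG||AT|), giving 31.8°.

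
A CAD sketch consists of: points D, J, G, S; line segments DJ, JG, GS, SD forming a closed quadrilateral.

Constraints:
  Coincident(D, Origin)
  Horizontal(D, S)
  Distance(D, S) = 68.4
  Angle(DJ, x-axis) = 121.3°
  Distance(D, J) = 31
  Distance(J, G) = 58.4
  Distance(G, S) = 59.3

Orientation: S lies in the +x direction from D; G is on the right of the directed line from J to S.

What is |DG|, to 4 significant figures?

27.40

Checks: |JG| = 58.40 ✓; |GS| = 59.30 ✓.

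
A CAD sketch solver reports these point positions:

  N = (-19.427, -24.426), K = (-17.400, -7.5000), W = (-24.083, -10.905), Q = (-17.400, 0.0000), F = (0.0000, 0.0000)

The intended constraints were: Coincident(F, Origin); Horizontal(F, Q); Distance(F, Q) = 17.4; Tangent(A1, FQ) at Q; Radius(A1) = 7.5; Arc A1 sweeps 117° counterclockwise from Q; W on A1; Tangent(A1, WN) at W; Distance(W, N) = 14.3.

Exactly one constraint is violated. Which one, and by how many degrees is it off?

Tangent(A1, WN) at W — off by 8.00°.

F = (0.00, 0.00) ✓; F.y = 0.00, Q.y = 0.00 ✓; |FQ| = 17.40 ✓; ∠(KQ, QF) = 90.00° ✓; |KQ| = 7.500 ✓; bearing(K→W) − bearing(K→Q) = 117.0° ✓; |KW| = 7.500 ✓; ∠(KW, WN) = 98.00° ✗; |WN| = 14.30 ✓.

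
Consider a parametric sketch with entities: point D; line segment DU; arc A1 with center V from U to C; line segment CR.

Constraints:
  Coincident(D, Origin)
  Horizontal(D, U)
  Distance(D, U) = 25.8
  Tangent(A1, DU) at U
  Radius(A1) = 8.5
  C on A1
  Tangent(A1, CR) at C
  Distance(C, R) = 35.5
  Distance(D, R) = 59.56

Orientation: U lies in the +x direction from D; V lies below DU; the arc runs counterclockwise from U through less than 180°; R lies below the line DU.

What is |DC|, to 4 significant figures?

24.30

Checks: D = (0.00, 0.00) ✓; |VU| = 8.500 ✓; |VC| = 8.500 ✓; ∠(VC, CR) = 90.00° ✓; |CR| = 35.50 ✓; |DR| = 59.56 ✓.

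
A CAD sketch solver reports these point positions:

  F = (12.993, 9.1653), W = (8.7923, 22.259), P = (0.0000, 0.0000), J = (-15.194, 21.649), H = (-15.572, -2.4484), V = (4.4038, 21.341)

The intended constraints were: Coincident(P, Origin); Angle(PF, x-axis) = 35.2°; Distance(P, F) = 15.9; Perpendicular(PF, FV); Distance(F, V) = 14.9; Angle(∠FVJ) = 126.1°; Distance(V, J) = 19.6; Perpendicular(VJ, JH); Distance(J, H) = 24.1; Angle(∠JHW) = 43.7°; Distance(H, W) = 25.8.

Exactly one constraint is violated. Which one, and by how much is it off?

Distance(H, W) = 25.8 — off by 8.90.

P = (0.00, 0.00) ✓; PF at 35.20° ✓; |PF| = 15.90 ✓; ∠(PF, FV) = 90.00° ✓; |FV| = 14.90 ✓; ∠FVJ = 126.1° ✓; |VJ| = 19.60 ✓; ∠(VJ, JH) = 90.00° ✓; |JH| = 24.10 ✓; ∠JHW = 43.70° ✓; |HW| = 34.70 ✗.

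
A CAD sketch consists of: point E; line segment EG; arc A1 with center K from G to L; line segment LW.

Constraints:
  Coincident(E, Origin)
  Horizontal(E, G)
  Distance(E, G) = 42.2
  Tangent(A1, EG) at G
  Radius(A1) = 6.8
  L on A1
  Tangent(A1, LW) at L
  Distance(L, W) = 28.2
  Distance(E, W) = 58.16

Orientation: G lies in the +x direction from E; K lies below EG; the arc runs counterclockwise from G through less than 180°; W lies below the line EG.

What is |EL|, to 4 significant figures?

37.03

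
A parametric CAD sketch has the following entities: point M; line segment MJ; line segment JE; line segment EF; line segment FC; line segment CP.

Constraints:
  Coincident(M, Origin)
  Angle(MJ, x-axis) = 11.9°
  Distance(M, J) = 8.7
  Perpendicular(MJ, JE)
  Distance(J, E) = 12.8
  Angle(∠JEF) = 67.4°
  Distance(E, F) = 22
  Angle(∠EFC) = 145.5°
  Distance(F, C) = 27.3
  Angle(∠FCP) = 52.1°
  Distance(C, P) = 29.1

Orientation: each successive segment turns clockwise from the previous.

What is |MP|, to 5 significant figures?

16.241

∠EFC = 145.5° gives FC at 134.80° from the x-axis; with |FC| = 27.3, C = (-29.702, 12.725). ∠FCP = 52.1° gives CP at 6.9000° from the x-axis; with |CP| = 29.1, P = (-0.81232, 16.221). Then |MP| = |P − M| = 16.241.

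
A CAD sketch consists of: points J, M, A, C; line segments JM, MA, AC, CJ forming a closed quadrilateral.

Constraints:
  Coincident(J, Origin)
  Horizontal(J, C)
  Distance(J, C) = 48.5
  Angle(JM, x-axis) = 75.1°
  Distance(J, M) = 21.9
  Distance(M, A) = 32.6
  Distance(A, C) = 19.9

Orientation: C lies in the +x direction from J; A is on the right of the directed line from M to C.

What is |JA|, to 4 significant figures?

28.75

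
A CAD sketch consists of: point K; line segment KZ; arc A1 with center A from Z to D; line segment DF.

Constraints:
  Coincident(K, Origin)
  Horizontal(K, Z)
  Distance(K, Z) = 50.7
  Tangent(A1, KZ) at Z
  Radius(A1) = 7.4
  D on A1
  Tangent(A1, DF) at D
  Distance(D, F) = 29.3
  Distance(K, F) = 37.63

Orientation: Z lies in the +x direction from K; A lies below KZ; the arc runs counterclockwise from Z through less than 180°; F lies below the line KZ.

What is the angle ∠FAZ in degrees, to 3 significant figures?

128°

Checks: |KZ| = 50.70 ✓; |AD| = 7.400 ✓; ∠(AD, DF) = 90.00° ✓; |DF| = 29.30 ✓; |KF| = 37.63 ✓.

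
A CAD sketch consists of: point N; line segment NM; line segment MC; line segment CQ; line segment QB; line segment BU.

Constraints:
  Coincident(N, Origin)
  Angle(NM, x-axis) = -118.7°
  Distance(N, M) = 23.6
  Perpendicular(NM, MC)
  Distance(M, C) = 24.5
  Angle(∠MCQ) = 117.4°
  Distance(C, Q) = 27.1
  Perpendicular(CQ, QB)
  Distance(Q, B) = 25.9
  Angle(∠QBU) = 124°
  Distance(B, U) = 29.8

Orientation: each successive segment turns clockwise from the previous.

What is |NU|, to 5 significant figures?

12.332

N is at the origin; NM runs at -118.7° with length 23.6, so M = (-11.333, -20.701). NM is perpendicular to MC, so MC runs at 151.30°; with |MC| = 24.5, C = (-32.823, -8.9352). ∠MCQ = 117.4° gives CQ at 88.700° from the x-axis; with |CQ| = 27.1, Q = (-32.209, 18.158). CQ is perpendicular to QB, so QB runs at -1.3000°; with |QB| = 25.9, B = (-6.3152, 17.570). ∠QBU = 124.0° gives BU at -57.300° from the x-axis; with |BU| = 29.8, U = (9.7840, -7.5068). Then |NU| = |U − N| = 12.332.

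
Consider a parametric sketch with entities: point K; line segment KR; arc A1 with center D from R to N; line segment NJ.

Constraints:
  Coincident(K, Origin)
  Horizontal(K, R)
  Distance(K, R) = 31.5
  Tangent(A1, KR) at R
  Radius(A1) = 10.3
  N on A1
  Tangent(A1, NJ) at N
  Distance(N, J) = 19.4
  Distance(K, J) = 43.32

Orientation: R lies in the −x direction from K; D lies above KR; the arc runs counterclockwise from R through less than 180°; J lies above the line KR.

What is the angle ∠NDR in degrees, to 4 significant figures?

111.6°

K is at the origin; K and R share the same y with |KR| = 31.5 and R on the −x side, so R = (-31.50, 0.000). A1 meets KR tangentially, so DR is at right angles to KR, so D = R + (0, 10.3) = (-31.50, 10.30). Since DN ⟂ NJ (tangency), |DJ| = √(10.3² + 19.4²) = 21.96 regardless of where N sits on A1. So J lies on both circle(K, 43.32) and circle(D, 21.96); the above-KR intersection is J = (-29.06, 32.13). N is the foot of the tangent from J: N = (-21.92, 14.09).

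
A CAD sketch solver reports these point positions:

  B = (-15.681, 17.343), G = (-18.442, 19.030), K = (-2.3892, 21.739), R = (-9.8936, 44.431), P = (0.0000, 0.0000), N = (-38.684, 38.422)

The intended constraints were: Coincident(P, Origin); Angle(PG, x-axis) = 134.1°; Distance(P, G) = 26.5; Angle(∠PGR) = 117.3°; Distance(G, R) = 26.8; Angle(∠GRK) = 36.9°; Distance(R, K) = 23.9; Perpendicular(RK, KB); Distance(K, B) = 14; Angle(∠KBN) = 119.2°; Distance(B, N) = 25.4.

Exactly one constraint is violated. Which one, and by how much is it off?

Distance(B, N) = 25.4 — off by 5.80.

P = (0.00, 0.00) ✓; PG at 134.1° ✓; |PG| = 26.50 ✓; ∠PGR = 117.3° ✓; |GR| = 26.80 ✓; ∠GRK = 36.90° ✓; |RK| = 23.90 ✓; ∠(RK, KB) = 90.00° ✓; |KB| = 14.00 ✓; ∠KBN = 119.2° ✓; |BN| = 31.20 ✗.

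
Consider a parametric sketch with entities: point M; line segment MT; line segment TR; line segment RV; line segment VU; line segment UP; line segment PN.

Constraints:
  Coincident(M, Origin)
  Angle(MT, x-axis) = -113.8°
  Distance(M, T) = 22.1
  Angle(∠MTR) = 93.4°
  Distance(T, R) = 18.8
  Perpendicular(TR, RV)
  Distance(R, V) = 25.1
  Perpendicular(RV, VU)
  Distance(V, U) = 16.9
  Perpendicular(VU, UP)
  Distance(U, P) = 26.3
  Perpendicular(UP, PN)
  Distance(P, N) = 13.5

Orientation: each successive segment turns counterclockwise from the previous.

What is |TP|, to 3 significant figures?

2.25

M is at the origin; MT runs at -113.8° with length 22.1, so T = (-8.92, -20.2). ∠MTR = 93.4° gives TR at -27.2° from the x-axis; with |TR| = 18.8, R = (7.80, -28.8). TR ⟂ RV, so RV runs at 62.8°; with |RV| = 25.1, V = (19.3, -6.49). RV ⟂ VU, so VU runs at 153°; with |VU| = 16.9, U = (4.24, 1.24). VU ⟂ UP, so UP runs at -117°; with |UP| = 26.3, P = (-7.78, -22.2). Then |TP| = |P − T| = 2.25.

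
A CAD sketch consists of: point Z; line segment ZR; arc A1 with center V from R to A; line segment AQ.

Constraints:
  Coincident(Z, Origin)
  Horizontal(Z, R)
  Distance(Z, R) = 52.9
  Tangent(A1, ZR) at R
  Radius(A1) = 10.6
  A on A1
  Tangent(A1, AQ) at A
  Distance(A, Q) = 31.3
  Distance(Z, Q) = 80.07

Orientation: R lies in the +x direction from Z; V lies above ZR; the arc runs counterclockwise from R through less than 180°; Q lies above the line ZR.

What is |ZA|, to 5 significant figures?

63.795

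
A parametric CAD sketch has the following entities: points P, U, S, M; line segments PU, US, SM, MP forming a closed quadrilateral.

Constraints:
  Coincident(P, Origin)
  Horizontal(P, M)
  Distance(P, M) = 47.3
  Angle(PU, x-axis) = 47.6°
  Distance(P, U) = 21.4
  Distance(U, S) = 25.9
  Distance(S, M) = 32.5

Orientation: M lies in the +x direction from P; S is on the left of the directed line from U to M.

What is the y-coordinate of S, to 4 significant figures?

30.41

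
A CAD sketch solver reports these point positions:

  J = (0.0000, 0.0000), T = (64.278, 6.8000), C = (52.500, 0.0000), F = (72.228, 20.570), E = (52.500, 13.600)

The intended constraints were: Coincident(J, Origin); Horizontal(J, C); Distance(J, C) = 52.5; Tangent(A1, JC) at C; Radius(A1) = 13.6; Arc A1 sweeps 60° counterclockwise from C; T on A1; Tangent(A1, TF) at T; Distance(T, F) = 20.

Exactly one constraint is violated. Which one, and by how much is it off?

Distance(T, F) = 20 — off by 4.10.

J = (0.00, 0.00) ✓; J.y = 0.00, C.y = 0.00 ✓; |JC| = 52.50 ✓; ∠(EC, CJ) = 90.00° ✓; |EC| = 13.60 ✓; bearing(E→T) − bearing(E→C) = 60.00° ✓; |ET| = 13.60 ✓; ∠(ET, TF) = 90.00° ✓; |TF| = 15.90 ✗.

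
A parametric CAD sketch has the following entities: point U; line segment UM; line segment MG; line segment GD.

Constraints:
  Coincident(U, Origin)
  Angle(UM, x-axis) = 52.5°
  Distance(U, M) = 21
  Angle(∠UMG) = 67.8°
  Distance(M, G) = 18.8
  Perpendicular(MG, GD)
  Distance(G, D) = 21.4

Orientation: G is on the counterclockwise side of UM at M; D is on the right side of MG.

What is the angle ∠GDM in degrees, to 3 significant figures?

41.3°

U is at the origin; UM runs at 52.5° with length 21.0, so M = 21.0·(cos 52.5°, sin 52.5°) = (12.8, 16.7). ∠UMG = 67.8°, so MG runs at 52.5° + (180° − 67.8°) = 165° from the x-axis; with |MG| = 18.8, G = M + 18.8·(cos 165°, sin 165°) = (-5.35, 21.6). MG is perpendicular to GD; with |GD| = 21.4 on the right of MG, D = G + 21.4·(0.264, 0.965) = (0.297, 42.3). Then cos ∠GDM = DG·DM / (|DG||DM|), giving 41.3°.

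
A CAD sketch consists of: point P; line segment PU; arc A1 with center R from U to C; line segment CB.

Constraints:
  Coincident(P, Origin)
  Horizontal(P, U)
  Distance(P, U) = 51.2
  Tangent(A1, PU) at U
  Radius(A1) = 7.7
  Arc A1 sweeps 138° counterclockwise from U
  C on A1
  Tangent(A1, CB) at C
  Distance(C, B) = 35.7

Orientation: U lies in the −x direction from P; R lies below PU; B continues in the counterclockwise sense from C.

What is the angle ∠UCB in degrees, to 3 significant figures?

111°

P is at the origin; P and U share the same y with |PU| = 51.2 and U on the −x side, so U = (-51.2, 0.00). A1 meets PU tangentially, so RU is at right angles to PU, so R = U + (0, -7.7) = (-51.2, -7.70). On A1, U sits at bearing 90° from R; a 138° counterclockwise sweep puts C at bearing 228°, so C = R + 7.7·(cos 228°, sin 228°) = (-56.4, -13.4). Since A1 is tangent to CB there, RC ⟂ CB, so CB runs along (−sin 228°, cos 228°); with |CB| = 35.7, B = (-29.8, -37.3). Then cos ∠UCB = CU·CB / (|CU||CB|), giving 111°.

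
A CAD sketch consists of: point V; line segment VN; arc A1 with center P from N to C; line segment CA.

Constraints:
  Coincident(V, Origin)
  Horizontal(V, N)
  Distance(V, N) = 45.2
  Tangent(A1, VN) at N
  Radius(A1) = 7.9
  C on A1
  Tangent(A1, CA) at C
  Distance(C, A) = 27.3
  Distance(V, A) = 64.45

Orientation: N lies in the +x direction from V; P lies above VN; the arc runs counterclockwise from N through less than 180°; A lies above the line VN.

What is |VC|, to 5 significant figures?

53.631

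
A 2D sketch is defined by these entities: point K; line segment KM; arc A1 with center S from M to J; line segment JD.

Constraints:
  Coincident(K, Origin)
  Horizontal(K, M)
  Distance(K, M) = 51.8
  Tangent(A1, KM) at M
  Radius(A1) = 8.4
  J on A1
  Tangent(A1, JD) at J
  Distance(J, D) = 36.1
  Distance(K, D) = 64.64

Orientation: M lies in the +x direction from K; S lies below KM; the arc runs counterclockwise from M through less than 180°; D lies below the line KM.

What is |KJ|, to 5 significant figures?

44.366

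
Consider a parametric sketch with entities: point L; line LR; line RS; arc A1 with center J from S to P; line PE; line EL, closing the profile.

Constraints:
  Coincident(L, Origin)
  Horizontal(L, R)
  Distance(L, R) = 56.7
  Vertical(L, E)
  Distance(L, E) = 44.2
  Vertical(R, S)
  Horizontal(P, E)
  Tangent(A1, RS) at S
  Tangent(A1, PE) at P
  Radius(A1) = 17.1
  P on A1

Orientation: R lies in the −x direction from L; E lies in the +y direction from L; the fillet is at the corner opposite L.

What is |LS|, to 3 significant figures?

62.8

The virtual corner opposite L is at (-56.7, 44.2). The tangent condition forces JS to be normal to RS and tangency of A1 to PE means the radius JP is perpendicular to PE, with radius 17.1, so the center J sits 17.1 in from both sides at J = (-39.6, 27.1). That places the tangent points at S = (-56.7, 27.1) on RS and P = (-39.6, 44.2) on PE. Then |LS| = |S − L| = 62.8.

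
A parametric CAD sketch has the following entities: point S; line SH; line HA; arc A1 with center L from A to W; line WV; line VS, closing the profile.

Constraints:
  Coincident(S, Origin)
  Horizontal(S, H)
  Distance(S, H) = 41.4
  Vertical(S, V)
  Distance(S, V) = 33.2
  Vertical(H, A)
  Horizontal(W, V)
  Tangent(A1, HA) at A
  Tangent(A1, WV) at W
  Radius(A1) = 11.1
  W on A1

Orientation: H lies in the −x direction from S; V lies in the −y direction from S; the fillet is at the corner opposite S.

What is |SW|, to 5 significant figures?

44.948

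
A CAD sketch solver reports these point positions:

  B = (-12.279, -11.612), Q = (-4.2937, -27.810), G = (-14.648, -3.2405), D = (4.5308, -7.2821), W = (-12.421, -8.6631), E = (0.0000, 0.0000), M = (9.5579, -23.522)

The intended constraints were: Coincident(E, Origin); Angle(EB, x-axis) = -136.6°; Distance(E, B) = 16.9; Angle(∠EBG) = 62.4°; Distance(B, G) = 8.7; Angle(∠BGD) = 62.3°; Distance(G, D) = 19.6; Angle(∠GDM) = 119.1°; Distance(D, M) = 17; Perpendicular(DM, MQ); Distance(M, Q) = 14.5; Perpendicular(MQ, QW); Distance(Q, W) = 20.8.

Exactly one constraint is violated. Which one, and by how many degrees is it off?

Perpendicular(MQ, QW) — off by 5.80°.

E = (0.00, 0.00) ✓; EB at -136.6° ✓; |EB| = 16.90 ✓; ∠EBG = 62.40° ✓; |BG| = 8.700 ✓; ∠BGD = 62.30° ✓; |GD| = 19.60 ✓; ∠GDM = 119.1° ✓; |DM| = 17.00 ✓; ∠(DM, MQ) = 90.00° ✓; |MQ| = 14.50 ✓; ∠(MQ, QW) = 84.20° ✗; |QW| = 20.80 ✓.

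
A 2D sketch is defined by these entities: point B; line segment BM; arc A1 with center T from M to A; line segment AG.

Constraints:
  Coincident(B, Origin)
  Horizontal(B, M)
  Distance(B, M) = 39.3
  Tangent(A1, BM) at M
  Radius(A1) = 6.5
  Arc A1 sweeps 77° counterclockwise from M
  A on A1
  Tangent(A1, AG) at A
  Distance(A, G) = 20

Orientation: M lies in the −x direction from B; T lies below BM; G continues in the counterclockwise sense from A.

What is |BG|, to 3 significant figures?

55.8

B is at the origin; B and M share the same y with |BM| = 39.3 and M on the −x side, so M = (-39.3, 0.00). A1 meets BM tangentially, so TM is at right angles to BM, so T = M + (0, -6.5) = (-39.3, -6.50). On A1, M sits at bearing 90° from T; a 77° counterclockwise sweep puts A at bearing 167°, so A = T + 6.5·(cos 167°, sin 167°) = (-45.6, -5.04). The tangent condition forces TA to be normal to AG, so AG runs along (−sin 167°, cos 167°); with |AG| = 20.0, G = (-50.1, -24.5). Then |BG| = |G − B| = 55.8.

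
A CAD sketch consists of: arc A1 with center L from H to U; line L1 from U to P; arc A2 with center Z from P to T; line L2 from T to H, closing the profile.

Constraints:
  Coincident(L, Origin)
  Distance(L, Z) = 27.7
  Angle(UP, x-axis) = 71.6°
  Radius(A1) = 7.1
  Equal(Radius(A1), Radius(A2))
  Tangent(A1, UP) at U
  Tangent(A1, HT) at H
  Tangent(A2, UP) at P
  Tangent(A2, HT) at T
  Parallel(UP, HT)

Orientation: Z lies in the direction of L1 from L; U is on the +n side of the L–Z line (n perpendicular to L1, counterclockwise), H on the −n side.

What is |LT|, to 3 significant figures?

28.6

Tangency of A1 to both parallel lines with radius 7.1 puts U and H at L ± 7.1·n: U = (-6.74, 2.24), H = (6.74, -2.24). Equal radii place P and T the same way about Z: P = Z + 7.1·n = (2.01, 28.5), T = Z − 7.1·n = (15.5, 24.0). Then |LT| = |T − L| = 28.6.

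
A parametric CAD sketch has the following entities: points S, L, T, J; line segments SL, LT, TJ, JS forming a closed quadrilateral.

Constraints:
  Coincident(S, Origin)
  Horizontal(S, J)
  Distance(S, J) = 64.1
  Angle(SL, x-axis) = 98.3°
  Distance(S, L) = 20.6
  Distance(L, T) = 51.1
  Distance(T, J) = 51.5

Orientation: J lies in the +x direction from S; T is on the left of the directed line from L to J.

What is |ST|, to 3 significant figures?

61.8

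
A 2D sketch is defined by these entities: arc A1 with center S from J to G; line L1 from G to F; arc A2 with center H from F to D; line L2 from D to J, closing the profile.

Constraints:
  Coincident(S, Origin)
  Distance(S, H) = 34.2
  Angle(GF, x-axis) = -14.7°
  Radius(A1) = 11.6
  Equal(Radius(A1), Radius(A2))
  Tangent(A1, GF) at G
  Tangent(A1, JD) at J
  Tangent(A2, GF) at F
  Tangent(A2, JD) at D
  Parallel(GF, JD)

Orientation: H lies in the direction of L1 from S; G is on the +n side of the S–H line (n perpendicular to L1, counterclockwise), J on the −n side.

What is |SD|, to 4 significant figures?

36.11

The slot axis is L1's direction at -14.7°, so u = (cos -14.7°, sin -14.7°) = (0.9673, -0.2538) and n = (−sin -14.7°, cos -14.7°) = (0.2538, 0.9673). S is at the origin and H lies 34.2 along u from S, so H = 34.2·u = (33.08, -8.679). Tangency of A1 to both parallel lines with radius 11.6 puts G and J at S ± 11.6·n: G = (2.944, 11.22), J = (-2.944, -11.22). Equal radii place F and D the same way about H: F = H + 11.6·n = (36.02, 2.542), D = H − 11.6·n = (30.14, -19.90). Then |SD| = |D − S| = 36.11.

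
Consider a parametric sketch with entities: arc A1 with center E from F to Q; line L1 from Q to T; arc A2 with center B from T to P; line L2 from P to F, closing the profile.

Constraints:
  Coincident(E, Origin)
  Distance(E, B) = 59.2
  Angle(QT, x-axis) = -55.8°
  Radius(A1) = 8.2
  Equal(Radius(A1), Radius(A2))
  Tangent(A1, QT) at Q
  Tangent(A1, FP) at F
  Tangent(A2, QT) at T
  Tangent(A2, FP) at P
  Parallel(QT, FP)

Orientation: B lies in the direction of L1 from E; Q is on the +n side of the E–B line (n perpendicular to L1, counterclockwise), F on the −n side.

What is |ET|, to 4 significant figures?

59.77

The slot axis is L1's direction at -55.8°, so u = (cos -55.8°, sin -55.8°) = (0.5621, -0.8271) and n = (−sin -55.8°, cos -55.8°) = (0.8271, 0.5621). E is at the origin and B lies 59.2 along u from E, so B = 59.2·u = (33.28, -48.96). Tangency of A1 to both parallel lines with radius 8.2 puts Q and F at E ± 8.2·n: Q = (6.782, 4.609), F = (-6.782, -4.609). Equal radii place T and P the same way about B: T = B + 8.2·n = (40.06, -44.35), P = B − 8.2·n = (26.49, -53.57). Then |ET| = |T − E| = 59.77.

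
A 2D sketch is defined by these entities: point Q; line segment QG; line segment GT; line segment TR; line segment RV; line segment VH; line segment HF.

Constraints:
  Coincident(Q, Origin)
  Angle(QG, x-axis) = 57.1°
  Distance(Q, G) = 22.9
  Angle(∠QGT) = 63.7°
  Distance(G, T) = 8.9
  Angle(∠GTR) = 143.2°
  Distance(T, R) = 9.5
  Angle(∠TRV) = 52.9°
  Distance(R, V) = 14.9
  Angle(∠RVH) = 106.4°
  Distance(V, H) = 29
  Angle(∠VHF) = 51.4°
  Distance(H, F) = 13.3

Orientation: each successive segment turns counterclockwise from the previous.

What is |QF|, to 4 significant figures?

35.29

Q is at the origin; QG runs at 57.1° with length 22.9, so G = (12.44, 19.23). ∠QGT = 63.7° gives GT at 173.4° from the x-axis; with |GT| = 8.9, T = (3.598, 20.25). ∠GTR = 143.2° gives TR at -149.8° from the x-axis; with |TR| = 9.5, R = (-4.613, 15.47). ∠TRV = 52.9° gives RV at -22.70° from the x-axis; with |RV| = 14.9, V = (9.133, 9.722). ∠RVH = 106.4° gives VH at 50.90° from the x-axis; with |VH| = 29.0, H = (27.42, 32.23). ∠VHF = 51.4° gives HF at 179.5° from the x-axis; with |HF| = 13.3, F = (14.12, 32.34). Then |QF| = |F − Q| = 35.29.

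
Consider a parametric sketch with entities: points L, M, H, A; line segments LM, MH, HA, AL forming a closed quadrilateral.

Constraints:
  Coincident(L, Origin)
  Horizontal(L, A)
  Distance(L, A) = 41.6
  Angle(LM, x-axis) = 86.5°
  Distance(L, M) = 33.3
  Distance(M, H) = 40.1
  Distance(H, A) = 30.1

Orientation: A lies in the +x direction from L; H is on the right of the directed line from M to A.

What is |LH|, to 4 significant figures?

13.26

Checks: L.y = 0.00, A.y = 0.00 ✓; |MH| = 40.10 ✓; |HA| = 30.10 ✓.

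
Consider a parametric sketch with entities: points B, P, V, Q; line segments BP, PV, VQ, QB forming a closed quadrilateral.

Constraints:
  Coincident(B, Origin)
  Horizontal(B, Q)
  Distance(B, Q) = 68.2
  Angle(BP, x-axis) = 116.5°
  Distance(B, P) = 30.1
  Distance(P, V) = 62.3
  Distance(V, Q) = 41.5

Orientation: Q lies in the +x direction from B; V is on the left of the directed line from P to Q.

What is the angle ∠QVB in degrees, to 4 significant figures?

81.84°

B is at the origin; B and Q share the same y with |BQ| = 68.2 and Q in +x, so Q = (68.2, 0). BP runs at 116.5° with |BP| = 30.1, so P = (-13.43, 26.94). V is determined by |PV| = 62.3 and |VQ| = 41.5 together: it lies at the intersection of circle(P, 62.3) and circle(Q, 41.5). With |PQ| = 85.96, the foot of the radical line on PQ is 55.54 from P and the perpendicular offset is √(62.3² − 55.54²) = 28.23. Taking the left-of-PQ solution: V = (48.16, 36.34).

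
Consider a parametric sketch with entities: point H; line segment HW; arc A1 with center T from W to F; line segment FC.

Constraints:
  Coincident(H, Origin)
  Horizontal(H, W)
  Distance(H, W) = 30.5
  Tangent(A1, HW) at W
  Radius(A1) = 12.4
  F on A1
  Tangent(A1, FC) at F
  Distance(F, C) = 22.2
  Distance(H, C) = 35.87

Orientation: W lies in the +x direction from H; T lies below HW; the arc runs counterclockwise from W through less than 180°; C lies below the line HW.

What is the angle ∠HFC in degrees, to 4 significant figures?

111.9°

H is at the origin; H and W share the same y with |HW| = 30.5 and W on the +x side, so W = (30.50, 0.000). The tangent condition forces TW to be normal to HW, so T = W + (0, -12.4) = (30.50, -12.40). Since TF ⟂ FC (tangency), |TC| = √(12.4² + 22.2²) = 25.43 regardless of where F sits on A1. So C lies on both circle(H, 35.87) and circle(T, 25.43); the below-HW intersection is C = (15.02, -32.57). F is the foot of the tangent from C: F = (18.23, -10.61).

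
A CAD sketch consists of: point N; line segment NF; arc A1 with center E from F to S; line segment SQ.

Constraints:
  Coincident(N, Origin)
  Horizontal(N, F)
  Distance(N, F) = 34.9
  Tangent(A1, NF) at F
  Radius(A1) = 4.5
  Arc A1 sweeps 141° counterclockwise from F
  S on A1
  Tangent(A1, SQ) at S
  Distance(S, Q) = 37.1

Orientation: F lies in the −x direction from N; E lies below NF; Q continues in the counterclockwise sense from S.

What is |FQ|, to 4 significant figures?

40.72

N is at the origin; N and F share the same y with |NF| = 34.9 and F on the −x side, so F = (-34.90, 0.000). Tangency of A1 to NF means the radius EF is perpendicular to NF, so E = F + (0, -4.5) = (-34.90, -4.500). On A1, F sits at bearing 90° from E; a 141° counterclockwise sweep puts S at bearing 231°, so S = E + 4.5·(cos 231°, sin 231°) = (-37.73, -7.997). The tangent condition forces ES to be normal to SQ, so SQ runs along (−sin 231°, cos 231°); with |SQ| = 37.1, Q = (-8.900, -31.34). Then |FQ| = |Q − F| = 40.72.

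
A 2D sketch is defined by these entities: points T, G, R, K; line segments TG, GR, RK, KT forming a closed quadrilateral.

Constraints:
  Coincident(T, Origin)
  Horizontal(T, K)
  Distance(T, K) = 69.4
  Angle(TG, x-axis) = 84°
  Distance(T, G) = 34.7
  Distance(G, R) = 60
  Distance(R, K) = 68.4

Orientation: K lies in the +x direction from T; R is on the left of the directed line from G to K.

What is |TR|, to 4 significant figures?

85.98

T is at the origin; TK is horizontal with |TK| = 69.4 and K in +x, so K = (69.4, 0). TG runs at 84.0° with |TG| = 34.7, so G = (3.627, 34.51). R is determined by |GR| = 60.0 and |RK| = 68.4 together: it lies at the intersection of circle(G, 60.0) and circle(K, 68.4). With |GK| = 74.28, the foot of the radical line on GK is 29.88 from G and the perpendicular offset is √(60.0² − 29.88²) = 52.03. Taking the left-of-GK solution: R = (54.26, 66.70).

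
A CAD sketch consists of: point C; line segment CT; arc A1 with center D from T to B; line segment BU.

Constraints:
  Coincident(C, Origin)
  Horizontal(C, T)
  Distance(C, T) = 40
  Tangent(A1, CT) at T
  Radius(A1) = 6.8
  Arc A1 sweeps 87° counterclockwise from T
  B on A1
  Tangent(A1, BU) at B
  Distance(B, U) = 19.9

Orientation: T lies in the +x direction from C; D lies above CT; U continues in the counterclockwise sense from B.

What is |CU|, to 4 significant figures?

54.59

On A1, T sits at bearing -90° from D; an 87° counterclockwise sweep puts B at bearing -3°, so B = D + 6.8·(cos -3°, sin -3°) = (46.79, 6.444). Tangency of A1 to BU means the radius DB is perpendicular to BU, so BU runs along (−sin -3°, cos -3°); with |BU| = 19.9, U = (47.83, 26.32). Then |CU| = |U − C| = 54.59.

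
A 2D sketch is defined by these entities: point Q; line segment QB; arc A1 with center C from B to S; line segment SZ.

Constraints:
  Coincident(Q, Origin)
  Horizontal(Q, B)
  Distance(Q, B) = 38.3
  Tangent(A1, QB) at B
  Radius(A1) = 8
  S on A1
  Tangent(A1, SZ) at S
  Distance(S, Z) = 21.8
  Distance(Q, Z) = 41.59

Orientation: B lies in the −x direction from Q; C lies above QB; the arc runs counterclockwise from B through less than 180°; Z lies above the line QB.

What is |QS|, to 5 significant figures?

31.260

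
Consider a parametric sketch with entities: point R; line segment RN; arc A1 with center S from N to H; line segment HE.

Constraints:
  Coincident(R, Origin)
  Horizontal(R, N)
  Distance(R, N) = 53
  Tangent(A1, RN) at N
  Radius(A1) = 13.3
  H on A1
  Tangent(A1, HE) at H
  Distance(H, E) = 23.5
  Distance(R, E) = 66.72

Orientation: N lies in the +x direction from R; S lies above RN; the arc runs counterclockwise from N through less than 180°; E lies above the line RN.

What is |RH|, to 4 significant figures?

67.58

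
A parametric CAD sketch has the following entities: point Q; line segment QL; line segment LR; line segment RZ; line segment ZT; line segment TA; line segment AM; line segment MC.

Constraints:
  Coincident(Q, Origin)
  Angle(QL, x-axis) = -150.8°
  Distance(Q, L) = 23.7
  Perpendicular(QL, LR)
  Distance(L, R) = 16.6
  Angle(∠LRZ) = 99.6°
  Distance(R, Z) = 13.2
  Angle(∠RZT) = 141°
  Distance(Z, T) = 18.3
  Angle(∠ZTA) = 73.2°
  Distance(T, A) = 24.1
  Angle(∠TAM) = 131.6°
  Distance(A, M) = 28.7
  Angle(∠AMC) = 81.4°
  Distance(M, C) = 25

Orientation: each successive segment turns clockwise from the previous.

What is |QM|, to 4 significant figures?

41.00

Q is at the origin; QL runs at -150.8° with length 23.7, so L = (-20.69, -11.56). The perpendicularity gives LR at right angles to QL, so LR runs at 119.2°; with |LR| = 16.6, R = (-28.79, 2.928). ∠LRZ = 99.6° gives RZ at 38.80° from the x-axis; with |RZ| = 13.2, Z = (-18.50, 11.20). ∠RZT = 141.0° gives ZT at -0.2000° from the x-axis; with |ZT| = 18.3, T = (-0.1996, 11.14). ∠ZTA = 73.2° gives TA at -107.0° from the x-axis; with |TA| = 24.1, A = (-7.246, -11.91). ∠TAM = 131.6° gives AM at -155.4° from the x-axis; with |AM| = 28.7, M = (-33.34, -23.86). Then |QM| = |M − Q| = 41.00.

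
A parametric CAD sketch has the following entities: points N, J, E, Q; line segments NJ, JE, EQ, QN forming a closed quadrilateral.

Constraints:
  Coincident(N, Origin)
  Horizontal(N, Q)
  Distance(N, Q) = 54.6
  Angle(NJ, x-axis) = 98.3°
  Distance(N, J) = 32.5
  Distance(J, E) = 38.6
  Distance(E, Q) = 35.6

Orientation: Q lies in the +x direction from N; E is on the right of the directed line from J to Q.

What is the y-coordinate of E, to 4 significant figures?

1.718

Checks: |JE| = 38.60 ✓; |EQ| = 35.60 ✓.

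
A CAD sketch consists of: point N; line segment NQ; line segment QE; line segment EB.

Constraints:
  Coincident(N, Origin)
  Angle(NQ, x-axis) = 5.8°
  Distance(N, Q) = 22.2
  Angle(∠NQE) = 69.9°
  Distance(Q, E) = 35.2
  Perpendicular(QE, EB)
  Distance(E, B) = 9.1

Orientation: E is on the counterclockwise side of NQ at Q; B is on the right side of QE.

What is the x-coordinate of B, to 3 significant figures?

14.9

N is at the origin; NQ runs at 5.8° with length 22.2, so Q = 22.2·(cos 5.8°, sin 5.8°) = (22.1, 2.24). ∠NQE = 69.9°, so QE runs at 5.8° + (180° − 69.9°) = 116° from the x-axis; with |QE| = 35.2, E = Q + 35.2·(cos 116°, sin 116°) = (6.71, 33.9). QE is perpendicular to EB; with |EB| = 9.1 on the right of QE, B = E + 9.1·(0.900, 0.437) = (14.9, 37.9). So B.x = 14.9.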